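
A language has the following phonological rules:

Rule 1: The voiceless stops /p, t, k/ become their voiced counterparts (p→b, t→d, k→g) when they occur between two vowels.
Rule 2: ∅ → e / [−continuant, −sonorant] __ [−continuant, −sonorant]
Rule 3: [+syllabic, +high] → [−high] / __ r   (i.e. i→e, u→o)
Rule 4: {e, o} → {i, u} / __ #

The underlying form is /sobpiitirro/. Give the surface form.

sobepiiderru

Rule 1 (intervocalic voicing): /t/ is a voiceless stop between vowels /i/ and /i/, so it voices to [d]. /sobpiitirro/ → sobpiidirro.
Rule 2 (stop-cluster e-epenthesis): /b/ and /p/ form a stop–stop cluster, so [e] is inserted between them. /sobpiidirro/ → sobepiidirro.
Rule 3 (pre-rhotic lowering): /i/ is a high vowel immediately before /r/, so it lowers to [e]. /sobepiidirro/ → sobepiiderro.
Rule 4 (final vowel raising): /o/ is a mid vowel in word-final position, so it raises to [u]. /sobepiiderro/ → sobepiiderru.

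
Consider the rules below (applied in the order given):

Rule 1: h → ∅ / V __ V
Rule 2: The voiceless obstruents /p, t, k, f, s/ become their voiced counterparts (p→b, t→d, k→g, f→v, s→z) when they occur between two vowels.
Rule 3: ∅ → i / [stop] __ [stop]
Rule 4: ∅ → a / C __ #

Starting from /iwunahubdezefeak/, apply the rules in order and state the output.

iwunaubidezeveaka

Rule 1 (intervocalic h-deletion): /h/ occurs between vowels /a/ and /u/, so it deletes. /iwunahubdezefeak/ → iwunaubdezefeak.
Rule 2 (intervocalic voicing): /f/ is a voiceless obstruent between vowels /e/ and /e/, so it voices to [v]. /iwunaubdezefeak/ → iwunaubdezeveak.
Rule 3 (stop-cluster i-epenthesis): /b/ and /d/ form a stop–stop cluster, so [i] is inserted between them. /iwunaubdezeveak/ → iwunaubidezeveak.
Rule 4 (final a-epenthesis): the form ends in the consonant /k/, so [a] is inserted word-finally. /iwunaubidezeveak/ → iwunaubidezeveaka.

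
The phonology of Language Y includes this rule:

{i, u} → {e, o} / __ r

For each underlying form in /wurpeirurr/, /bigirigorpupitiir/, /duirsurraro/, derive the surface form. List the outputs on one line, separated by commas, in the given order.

worpeerorr, bigerigorpupitier, duersorraro

/wurpeirurr/: /u/ is a high vowel immediately before /r/, so it lowers to [o]. /i/ is a high vowel immediately before /r/, so it lowers to [e]. /u/ is a high vowel immediately before /r/, so it lowers to [o]. → [worpeerorr].
/bigirigorpupitiir/: /i/ is a high vowel immediately before /r/, so it lowers to [e]. /i/ is a high vowel immediately before /r/, so it lowers to [e]. → [bigerigorpupitier].
/duirsurraro/: /i/ is a high vowel immediately before /r/, so it lowers to [e]. /u/ is a high vowel immediately before /r/, so it lowers to [o]. → [duersorraro].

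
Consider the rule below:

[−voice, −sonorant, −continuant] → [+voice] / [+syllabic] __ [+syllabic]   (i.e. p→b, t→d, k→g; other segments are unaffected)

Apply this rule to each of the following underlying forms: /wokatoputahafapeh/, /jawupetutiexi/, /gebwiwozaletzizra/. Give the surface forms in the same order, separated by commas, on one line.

wogadobudahafabeh, jawubedudiexi, gebwiwozaletzizra

/wokatoputahafapeh/: /k/ is a voiceless stop between vowels /o/ and /a/, so it voices to [g]. /t/ is a voiceless stop between vowels /a/ and /o/, so it voices to [d]. /p/ is a voiceless stop between vowels /o/ and /u/, so it voices to [b]. /t/ is a voiceless stop between vowels /u/ and /a/, so it voices to [d]. /p/ is a voiceless stop between vowels /a/ and /e/, so it voices to [b]. → [wogadobudahafabeh].
/jawupetutiexi/: /p/ is a voiceless stop between vowels /u/ and /e/, so it voices to [b]. /t/ is a voiceless stop between vowels /e/ and /u/, so it voices to [d]. /t/ is a voiceless stop between vowels /u/ and /i/, so it voices to [d]. → [jawubedudiexi].
/gebwiwozaletzizra/: the rule's environment is not met; surfaces unchanged as [gebwiwozaletzizra].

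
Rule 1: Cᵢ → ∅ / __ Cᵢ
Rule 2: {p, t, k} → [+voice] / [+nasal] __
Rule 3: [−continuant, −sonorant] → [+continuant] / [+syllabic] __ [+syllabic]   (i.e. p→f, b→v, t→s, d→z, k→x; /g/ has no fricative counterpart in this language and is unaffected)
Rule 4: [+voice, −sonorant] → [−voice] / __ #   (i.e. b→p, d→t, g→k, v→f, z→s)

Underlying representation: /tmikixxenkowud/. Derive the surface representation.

Rule 1 (degemination): /xx/ is a geminate; the first /x/ deletes. /tmikixxenkowud/ → tmikixenkowud.
Rule 2 (post-nasal voicing): /k/ is a voiceless stop immediately after the nasal /n/, so it voices to [g]. /tmikixenkowud/ → tmikixengowud.
Rule 3 (intervocalic spirantization): /k/ is a stop between vowels /i/ and /i/, so it spirantizes to the fricative [x]. /tmikixengowud/ → tmixixengowud.
Rule 4 (final devoicing): /d/ is a voiced obstruent in word-final position, so it devoices to [t]. /tmixixengowud/ → tmixixengowut.

tmixixengowut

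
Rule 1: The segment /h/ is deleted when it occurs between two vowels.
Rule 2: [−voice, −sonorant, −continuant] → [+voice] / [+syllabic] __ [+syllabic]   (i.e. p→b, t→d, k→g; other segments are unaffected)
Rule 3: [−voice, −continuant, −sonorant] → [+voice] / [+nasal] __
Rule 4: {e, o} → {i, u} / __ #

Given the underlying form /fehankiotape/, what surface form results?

Rule 1 (intervocalic h-deletion): /h/ occurs between vowels /e/ and /a/, so it deletes. /fehankiotape/ → feankiotape.
Rule 2 (intervocalic voicing): /t/ is a voiceless stop between vowels /o/ and /a/, so it voices to [d]. /p/ is a voiceless stop between vowels /a/ and /e/, so it voices to [b]. /feankiotape/ → feankiodabe.
Rule 3 (post-nasal voicing): /k/ is a voiceless stop immediately after the nasal /n/, so it voices to [g]. /feankiodabe/ → feangiodabe.
Rule 4 (final vowel raising): /e/ is a mid vowel in word-final position, so it raises to [i]. /feangiodabe/ → feangiodabi.

feangiodabi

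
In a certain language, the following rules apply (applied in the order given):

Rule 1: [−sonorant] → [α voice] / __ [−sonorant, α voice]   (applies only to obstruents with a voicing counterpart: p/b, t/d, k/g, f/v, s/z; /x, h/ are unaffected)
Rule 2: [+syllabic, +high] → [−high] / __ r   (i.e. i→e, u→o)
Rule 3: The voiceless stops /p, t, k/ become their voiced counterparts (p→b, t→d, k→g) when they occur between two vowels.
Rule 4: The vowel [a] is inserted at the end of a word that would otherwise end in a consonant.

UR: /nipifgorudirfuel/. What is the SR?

Rule 1 (regressive voicing assimilation): /f/ precedes the voiced obstruent /g/, so it voices to [v] by assimilation. /nipifgorudirfuel/ → nipivgorudirfuel.
Rule 2 (pre-rhotic lowering): /i/ is a high vowel immediately before /r/, so it lowers to [e]. /nipivgorudirfuel/ → nipivgoruderfuel.
Rule 3 (intervocalic voicing): /p/ is a voiceless stop between vowels /i/ and /i/, so it voices to [b]. /nipivgoruderfuel/ → nibivgoruderfuel.
Rule 4 (final a-epenthesis): the form ends in the consonant /l/, so [a] is inserted word-finally. /nibivgoruderfuel/ → nibivgoruderfuela.

nibivgoruderfuela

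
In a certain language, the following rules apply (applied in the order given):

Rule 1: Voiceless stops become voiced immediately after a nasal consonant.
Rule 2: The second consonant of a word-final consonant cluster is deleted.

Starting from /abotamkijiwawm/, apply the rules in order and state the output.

abotamgijiwaw

Rule 1 (post-nasal voicing): /k/ is a voiceless stop immediately after the nasal /m/, so it voices to [g]. /abotamkijiwawm/ → abotamgijiwawm.
Rule 2 (final cluster simplification): /m/ is the second consonant of a word-final cluster /wm/, so it deletes. /abotamgijiwawm/ → abotamgijiwaw.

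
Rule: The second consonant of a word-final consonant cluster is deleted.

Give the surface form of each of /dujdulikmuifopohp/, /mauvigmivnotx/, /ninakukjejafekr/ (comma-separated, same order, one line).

dujdulikmuifopoh, mauvigmivnot, ninakukjejafek

/dujdulikmuifopohp/: /p/ is the second consonant of a word-final cluster /hp/, so it deletes. → [dujdulikmuifopoh].
/mauvigmivnotx/: /x/ is the second consonant of a word-final cluster /tx/, so it deletes. → [mauvigmivnot].
/ninakukjejafekr/: /r/ is the second consonant of a word-final cluster /kr/, so it deletes. → [ninakukjejafek].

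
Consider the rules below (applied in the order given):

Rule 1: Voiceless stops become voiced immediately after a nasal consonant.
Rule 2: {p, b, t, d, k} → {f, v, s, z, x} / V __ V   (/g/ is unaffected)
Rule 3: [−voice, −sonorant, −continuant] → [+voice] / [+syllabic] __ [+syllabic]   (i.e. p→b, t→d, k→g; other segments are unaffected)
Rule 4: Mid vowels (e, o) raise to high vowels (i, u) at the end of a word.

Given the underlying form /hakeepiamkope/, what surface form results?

haxeefiamgofi

Rule 1 (post-nasal voicing): /k/ is a voiceless stop immediately after the nasal /m/, so it voices to [g]. /hakeepiamkope/ → hakeepiamgope.
Rule 2 (intervocalic spirantization): /k/ is a stop between vowels /a/ and /e/, so it spirantizes to the fricative [x]. /p/ is a stop between vowels /e/ and /i/, so it spirantizes to the fricative [f]. /p/ is a stop between vowels /o/ and /e/, so it spirantizes to the fricative [f]. /hakeepiamgope/ → haxeefiamgofe.
Rule 3 (intervocalic voicing): no segment meets the environment; /haxeefiamgofe/ is unchanged.
Rule 4 (final vowel raising): /e/ is a mid vowel in word-final position, so it raises to [i]. /haxeefiamgofe/ → haxeefiamgofi.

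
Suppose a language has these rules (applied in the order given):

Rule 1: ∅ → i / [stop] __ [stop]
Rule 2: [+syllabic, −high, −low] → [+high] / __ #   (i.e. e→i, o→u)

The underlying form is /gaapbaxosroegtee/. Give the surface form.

Rule 1 (stop-cluster i-epenthesis): /p/ and /b/ form a stop–stop cluster, so [i] is inserted between them. /g/ and /t/ form a stop–stop cluster, so [i] is inserted between them. /gaapbaxosroegtee/ → gaapibaxosroegitee.
Rule 2 (final vowel raising): /e/ is a mid vowel in word-final position, so it raises to [i]. /gaapibaxosroegitee/ → gaapibaxosroegitei.

gaapibaxosroegitei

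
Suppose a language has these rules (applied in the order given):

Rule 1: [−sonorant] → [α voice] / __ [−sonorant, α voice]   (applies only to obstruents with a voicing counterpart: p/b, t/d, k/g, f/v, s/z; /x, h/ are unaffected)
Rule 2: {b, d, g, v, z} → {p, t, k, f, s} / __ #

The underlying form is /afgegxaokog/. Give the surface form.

avgekxaokok

Rule 1 (regressive voicing assimilation): /f/ precedes the voiced obstruent /g/, so it voices to [v] by assimilation. /g/ precedes the voiceless obstruent /x/, so it devoices to [k] by assimilation. /afgegxaokog/ → avgekxaokog.
Rule 2 (final devoicing): /g/ is a voiced obstruent in word-final position, so it devoices to [k]. /avgekxaokog/ → avgekxaokok.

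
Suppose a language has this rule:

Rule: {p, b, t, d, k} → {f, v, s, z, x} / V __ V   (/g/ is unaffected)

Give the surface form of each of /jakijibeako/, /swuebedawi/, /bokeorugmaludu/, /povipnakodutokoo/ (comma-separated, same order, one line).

jaxijiveaxo, swuevezawi, boxeorugmaluzu, povipnaxozusoxoo

/jakijibeako/: /k/ is a stop between vowels /a/ and /i/, so it spirantizes to the fricative [x]. /b/ is a stop between vowels /i/ and /e/, so it spirantizes to the fricative [v]. /k/ is a stop between vowels /a/ and /o/, so it spirantizes to the fricative [x]. → [jaxijiveaxo].
/swuebedawi/: /b/ is a stop between vowels /e/ and /e/, so it spirantizes to the fricative [v]. /d/ is a stop between vowels /e/ and /a/, so it spirantizes to the fricative [z]. → [swuevezawi].
/bokeorugmaludu/: /k/ is a stop between vowels /o/ and /e/, so it spirantizes to the fricative [x]. /d/ is a stop between vowels /u/ and /u/, so it spirantizes to the fricative [z]. → [boxeorugmaluzu].
/povipnakodutokoo/: /k/ is a stop between vowels /a/ and /o/, so it spirantizes to the fricative [x]. /d/ is a stop between vowels /o/ and /u/, so it spirantizes to the fricative [z]. /t/ is a stop between vowels /u/ and /o/, so it spirantizes to the fricative [s]. /k/ is a stop between vowels /o/ and /o/, so it spirantizes to the fricative [x]. → [povipnaxozusoxoo].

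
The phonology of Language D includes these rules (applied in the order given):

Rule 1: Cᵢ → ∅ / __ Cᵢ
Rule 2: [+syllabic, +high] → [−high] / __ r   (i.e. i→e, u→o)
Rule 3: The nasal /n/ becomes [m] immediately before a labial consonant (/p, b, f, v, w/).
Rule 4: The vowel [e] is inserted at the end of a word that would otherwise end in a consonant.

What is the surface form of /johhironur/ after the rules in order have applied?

joheronore

Rule 1 (degemination): /hh/ is a geminate; the first /h/ deletes. /johhironur/ → johironur.
Rule 2 (pre-rhotic lowering): /i/ is a high vowel immediately before /r/, so it lowers to [e]. /u/ is a high vowel immediately before /r/, so it lowers to [o]. /johironur/ → joheronor.
Rule 3 (nasal place assimilation): no segment meets the environment; /joheronor/ is unchanged.
Rule 4 (final e-epenthesis): the form ends in the consonant /r/, so [e] is inserted word-finally. /joheronor/ → joheronore.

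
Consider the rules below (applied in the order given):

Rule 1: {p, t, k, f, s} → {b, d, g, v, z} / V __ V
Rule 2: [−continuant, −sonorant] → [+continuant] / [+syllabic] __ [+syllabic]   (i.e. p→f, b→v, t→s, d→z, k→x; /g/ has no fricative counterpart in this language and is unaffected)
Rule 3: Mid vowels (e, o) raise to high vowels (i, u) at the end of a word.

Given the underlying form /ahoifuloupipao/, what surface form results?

ahoivulouvivau

Rule 1 (intervocalic voicing): /f/ is a voiceless obstruent between vowels /i/ and /u/, so it voices to [v]. /p/ is a voiceless obstruent between vowels /u/ and /i/, so it voices to [b]. /p/ is a voiceless obstruent between vowels /i/ and /a/, so it voices to [b]. /ahoifuloupipao/ → ahoivuloubibao.
Rule 2 (intervocalic spirantization): /b/ is a stop between vowels /u/ and /i/, so it spirantizes to the fricative [v]. /b/ is a stop between vowels /i/ and /a/, so it spirantizes to the fricative [v]. /ahoivuloubibao/ → ahoivulouvivao.
Rule 3 (final vowel raising): /o/ is a mid vowel in word-final position, so it raises to [u]. /ahoivulouvivao/ → ahoivulouvivau.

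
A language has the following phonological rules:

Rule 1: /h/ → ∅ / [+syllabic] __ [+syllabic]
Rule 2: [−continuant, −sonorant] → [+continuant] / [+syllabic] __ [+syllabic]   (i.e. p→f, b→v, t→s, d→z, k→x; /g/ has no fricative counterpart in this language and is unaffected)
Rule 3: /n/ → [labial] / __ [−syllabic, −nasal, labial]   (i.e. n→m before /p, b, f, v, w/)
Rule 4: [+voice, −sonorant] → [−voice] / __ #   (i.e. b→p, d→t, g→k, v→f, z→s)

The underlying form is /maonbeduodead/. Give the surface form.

maombezuozeat

Rule 1 (intervocalic h-deletion): no segment meets the environment; /maonbeduodead/ is unchanged.
Rule 2 (intervocalic spirantization): /d/ is a stop between vowels /e/ and /u/, so it spirantizes to the fricative [z]. /d/ is a stop between vowels /o/ and /e/, so it spirantizes to the fricative [z]. /maonbeduodead/ → maonbezuozead.
Rule 3 (nasal place assimilation): /n/ precedes the labial consonant /b/, so it assimilates in place to [m]. /maonbezuozead/ → maombezuozead.
Rule 4 (final devoicing): /d/ is a voiced obstruent in word-final position, so it devoices to [t]. /maombezuozead/ → maombezuozeat.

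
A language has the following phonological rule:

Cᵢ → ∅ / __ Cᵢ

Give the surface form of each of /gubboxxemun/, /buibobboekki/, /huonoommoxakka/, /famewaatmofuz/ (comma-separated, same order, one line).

/gubboxxemun/: /bb/ is a geminate; the first /b/ deletes. /xx/ is a geminate; the first /x/ deletes. → [guboxemun].
/buibobboekki/: /bb/ is a geminate; the first /b/ deletes. /kk/ is a geminate; the first /k/ deletes. → [buiboboeki].
/huonoommoxakka/: /mm/ is a geminate; the first /m/ deletes. /kk/ is a geminate; the first /k/ deletes. → [huonoomoxaka].
/famewaatmofuz/: the rule's environment is not met; surfaces unchanged as [famewaatmofuz].

guboxemun, buiboboeki, huonoomoxaka, famewaatmofuz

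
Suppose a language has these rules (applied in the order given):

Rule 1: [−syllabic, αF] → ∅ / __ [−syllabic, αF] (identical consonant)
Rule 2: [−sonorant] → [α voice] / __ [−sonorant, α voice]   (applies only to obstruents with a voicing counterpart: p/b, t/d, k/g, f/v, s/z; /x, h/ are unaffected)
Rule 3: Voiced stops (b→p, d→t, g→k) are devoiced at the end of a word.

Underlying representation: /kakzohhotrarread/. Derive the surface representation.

Rule 1 (degemination): /hh/ is a geminate; the first /h/ deletes. /rr/ is a geminate; the first /r/ deletes. /kakzohhotrarread/ → kakzohotraread.
Rule 2 (regressive voicing assimilation): /k/ precedes the voiced obstruent /z/, so it voices to [g] by assimilation. /kakzohotraread/ → kagzohotraread.
Rule 3 (final devoicing): /d/ is a voiced stop in word-final position, so it devoices to [t]. /kagzohotraread/ → kagzohotrareat.

kagzohotrareat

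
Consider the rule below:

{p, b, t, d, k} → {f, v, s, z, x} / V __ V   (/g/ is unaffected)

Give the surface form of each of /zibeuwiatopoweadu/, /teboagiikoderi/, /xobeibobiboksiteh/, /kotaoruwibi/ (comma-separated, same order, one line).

/zibeuwiatopoweadu/: /b/ is a stop between vowels /i/ and /e/, so it spirantizes to the fricative [v]. /t/ is a stop between vowels /a/ and /o/, so it spirantizes to the fricative [s]. /p/ is a stop between vowels /o/ and /o/, so it spirantizes to the fricative [f]. /d/ is a stop between vowels /a/ and /u/, so it spirantizes to the fricative [z]. → [ziveuwiasofoweazu].
/teboagiikoderi/: /b/ is a stop between vowels /e/ and /o/, so it spirantizes to the fricative [v]. /k/ is a stop between vowels /i/ and /o/, so it spirantizes to the fricative [x]. /d/ is a stop between vowels /o/ and /e/, so it spirantizes to the fricative [z]. → [tevoagiixozeri].
/xobeibobiboksiteh/: /b/ is a stop between vowels /o/ and /e/, so it spirantizes to the fricative [v]. /b/ is a stop between vowels /i/ and /o/, so it spirantizes to the fricative [v]. /b/ is a stop between vowels /o/ and /i/, so it spirantizes to the fricative [v]. /b/ is a stop between vowels /i/ and /o/, so it spirantizes to the fricative [v]. /t/ is a stop between vowels /i/ and /e/, so it spirantizes to the fricative [s]. → [xoveivovivoksiseh].
/kotaoruwibi/: /t/ is a stop between vowels /o/ and /a/, so it spirantizes to the fricative [s]. /b/ is a stop between vowels /i/ and /i/, so it spirantizes to the fricative [v]. → [kosaoruwivi].

ziveuwiasofoweazu, tevoagiixozeri, xoveivovivoksiseh, kosaoruwivi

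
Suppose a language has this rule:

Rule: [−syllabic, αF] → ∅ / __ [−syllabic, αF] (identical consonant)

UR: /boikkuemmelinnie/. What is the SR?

/kk/ is a geminate; the first /k/ deletes.
/mm/ is a geminate; the first /m/ deletes.
/nn/ is a geminate; the first /n/ deletes.
The other instances of /b/, /k/, /m/, /l/, /n/ do not occur in the required environment and remain unchanged.
Surface form: [boikuemelinie].

boikuemelinie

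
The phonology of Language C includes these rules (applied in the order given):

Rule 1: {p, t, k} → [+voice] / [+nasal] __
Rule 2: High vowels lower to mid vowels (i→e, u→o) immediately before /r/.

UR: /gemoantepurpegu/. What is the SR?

gemoandeporpegu

Rule 1 (post-nasal voicing): /t/ is a voiceless stop immediately after the nasal /n/, so it voices to [d]. /gemoantepurpegu/ → gemoandepurpegu.
Rule 2 (pre-rhotic lowering): /u/ is a high vowel immediately before /r/, so it lowers to [o]. /gemoandepurpegu/ → gemoandeporpegu.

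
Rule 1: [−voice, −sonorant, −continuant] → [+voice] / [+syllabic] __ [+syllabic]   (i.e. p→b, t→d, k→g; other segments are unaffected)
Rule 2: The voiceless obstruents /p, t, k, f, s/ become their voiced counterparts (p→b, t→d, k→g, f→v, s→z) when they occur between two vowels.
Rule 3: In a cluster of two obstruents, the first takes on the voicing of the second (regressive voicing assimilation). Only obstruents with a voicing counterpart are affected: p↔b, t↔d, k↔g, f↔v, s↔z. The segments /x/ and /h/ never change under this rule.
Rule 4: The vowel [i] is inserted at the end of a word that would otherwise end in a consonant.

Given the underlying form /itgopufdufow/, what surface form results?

idgobuvduvowi

Rule 1 (intervocalic voicing): /p/ is a voiceless stop between vowels /o/ and /u/, so it voices to [b]. /itgopufdufow/ → itgobufdufow.
Rule 2 (intervocalic voicing): /f/ is a voiceless obstruent between vowels /u/ and /o/, so it voices to [v]. /itgobufdufow/ → itgobufduvow.
Rule 3 (regressive voicing assimilation): /t/ precedes the voiced obstruent /g/, so it voices to [d] by assimilation. /f/ precedes the voiced obstruent /d/, so it voices to [v] by assimilation. /itgobufduvow/ → idgobuvduvow.
Rule 4 (final i-epenthesis): the form ends in the consonant /w/, so [i] is inserted word-finally. /idgobuvduvow/ → idgobuvduvowi.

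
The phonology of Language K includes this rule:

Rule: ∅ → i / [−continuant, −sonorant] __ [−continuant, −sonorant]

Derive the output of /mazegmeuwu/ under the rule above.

No segment of /mazegmeuwu/ meets the structural description of the rule, so the form surfaces unchanged.

mazegmeuwu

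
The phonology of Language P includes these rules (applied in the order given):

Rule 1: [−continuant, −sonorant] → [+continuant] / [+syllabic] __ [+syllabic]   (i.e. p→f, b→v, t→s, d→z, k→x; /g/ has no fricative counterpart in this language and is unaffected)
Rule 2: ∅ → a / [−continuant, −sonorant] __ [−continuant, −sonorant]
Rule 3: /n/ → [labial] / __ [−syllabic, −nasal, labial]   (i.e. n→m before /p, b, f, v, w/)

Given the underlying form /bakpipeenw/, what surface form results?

bakapifeemw

Rule 1 (intervocalic spirantization): /p/ is a stop between vowels /i/ and /e/, so it spirantizes to the fricative [f]. /bakpipeenw/ → bakpifeenw.
Rule 2 (stop-cluster a-epenthesis): /k/ and /p/ form a stop–stop cluster, so [a] is inserted between them. /bakpifeenw/ → bakapifeenw.
Rule 3 (nasal place assimilation): /n/ precedes the labial consonant /w/, so it assimilates in place to [m]. /bakapifeenw/ → bakapifeemw.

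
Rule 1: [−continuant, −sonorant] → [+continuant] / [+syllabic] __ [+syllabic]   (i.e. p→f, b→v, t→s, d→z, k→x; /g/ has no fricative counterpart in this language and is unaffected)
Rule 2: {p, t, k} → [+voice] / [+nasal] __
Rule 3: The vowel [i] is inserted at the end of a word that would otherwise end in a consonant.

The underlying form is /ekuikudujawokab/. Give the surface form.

Rule 1 (intervocalic spirantization): /k/ is a stop between vowels /e/ and /u/, so it spirantizes to the fricative [x]. /k/ is a stop between vowels /i/ and /u/, so it spirantizes to the fricative [x]. /d/ is a stop between vowels /u/ and /u/, so it spirantizes to the fricative [z]. /k/ is a stop between vowels /o/ and /a/, so it spirantizes to the fricative [x]. /ekuikudujawokab/ → exuixuzujawoxab.
Rule 2 (post-nasal voicing): no segment meets the environment; /exuixuzujawoxab/ is unchanged.
Rule 3 (final i-epenthesis): the form ends in the consonant /b/, so [i] is inserted word-finally. /exuixuzujawoxab/ → exuixuzujawoxabi.

exuixuzujawoxabi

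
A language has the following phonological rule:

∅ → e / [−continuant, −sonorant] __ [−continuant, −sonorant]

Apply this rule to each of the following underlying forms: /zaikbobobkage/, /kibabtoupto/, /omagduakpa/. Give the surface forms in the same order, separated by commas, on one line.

/zaikbobobkage/: /k/ and /b/ form a stop–stop cluster, so [e] is inserted between them. /b/ and /k/ form a stop–stop cluster, so [e] is inserted between them. → [zaikebobobekage].
/kibabtoupto/: /b/ and /t/ form a stop–stop cluster, so [e] is inserted between them. /p/ and /t/ form a stop–stop cluster, so [e] is inserted between them. → [kibabetoupeto].
/omagduakpa/: /g/ and /d/ form a stop–stop cluster, so [e] is inserted between them. /k/ and /p/ form a stop–stop cluster, so [e] is inserted between them. → [omageduakepa].

zaikebobobekage, kibabetoupeto, omageduakepa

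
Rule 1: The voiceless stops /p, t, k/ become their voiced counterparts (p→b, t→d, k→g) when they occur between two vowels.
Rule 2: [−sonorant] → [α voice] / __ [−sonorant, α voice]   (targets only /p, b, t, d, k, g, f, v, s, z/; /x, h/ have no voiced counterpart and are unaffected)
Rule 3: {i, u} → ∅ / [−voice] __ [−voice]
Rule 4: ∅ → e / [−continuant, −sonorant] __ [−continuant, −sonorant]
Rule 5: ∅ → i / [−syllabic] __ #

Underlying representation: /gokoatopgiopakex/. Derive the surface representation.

Rule 1 (intervocalic voicing): /k/ is a voiceless stop between vowels /o/ and /o/, so it voices to [g]. /t/ is a voiceless stop between vowels /a/ and /o/, so it voices to [d]. /p/ is a voiceless stop between vowels /o/ and /a/, so it voices to [b]. /k/ is a voiceless stop between vowels /a/ and /e/, so it voices to [g]. /gokoatopgiopakex/ → gogoadopgiobagex.
Rule 2 (regressive voicing assimilation): /p/ precedes the voiced obstruent /g/, so it voices to [b] by assimilation. /gogoadopgiobagex/ → gogoadobgiobagex.
Rule 3 (high vowel syncope): no segment meets the environment; /gogoadobgiobagex/ is unchanged.
Rule 4 (stop-cluster e-epenthesis): /b/ and /g/ form a stop–stop cluster, so [e] is inserted between them. /gogoadobgiobagex/ → gogoadobegiobagex.
Rule 5 (final i-epenthesis): the form ends in the consonant /x/, so [i] is inserted word-finally. /gogoadobegiobagex/ → gogoadobegiobagexi.

gogoadobegiobagexi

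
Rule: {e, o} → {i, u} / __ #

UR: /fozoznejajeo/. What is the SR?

/o/ is a mid vowel in word-final position, so it raises to [u].
Surface form: [fozoznejajeu].

fozoznejajeu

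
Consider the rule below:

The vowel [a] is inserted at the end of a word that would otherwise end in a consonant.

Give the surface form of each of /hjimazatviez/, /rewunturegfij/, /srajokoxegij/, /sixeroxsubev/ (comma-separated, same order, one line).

hjimazatvieza, rewunturegfija, srajokoxegija, sixeroxsubeva

/hjimazatviez/: the form ends in the consonant /z/, so [a] is inserted word-finally. → [hjimazatvieza].
/rewunturegfij/: the form ends in the consonant /j/, so [a] is inserted word-finally. → [rewunturegfija].
/srajokoxegij/: the form ends in the consonant /j/, so [a] is inserted word-finally. → [srajokoxegija].
/sixeroxsubev/: the form ends in the consonant /v/, so [a] is inserted word-finally. → [sixeroxsubeva].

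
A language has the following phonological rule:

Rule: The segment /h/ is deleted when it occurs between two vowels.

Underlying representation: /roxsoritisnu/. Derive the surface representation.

roxsoritisnu

No segment of /roxsoritisnu/ meets the structural description of the rule, so the form surfaces unchanged.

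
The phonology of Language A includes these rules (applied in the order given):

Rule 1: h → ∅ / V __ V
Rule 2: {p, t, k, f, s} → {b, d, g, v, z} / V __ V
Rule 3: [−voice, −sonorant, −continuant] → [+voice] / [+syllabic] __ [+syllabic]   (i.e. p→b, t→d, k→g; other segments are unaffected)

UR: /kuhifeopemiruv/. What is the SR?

Rule 1 (intervocalic h-deletion): /h/ occurs between vowels /u/ and /i/, so it deletes. /kuhifeopemiruv/ → kuifeopemiruv.
Rule 2 (intervocalic voicing): /f/ is a voiceless obstruent between vowels /i/ and /e/, so it voices to [v]. /p/ is a voiceless obstruent between vowels /o/ and /e/, so it voices to [b]. /kuifeopemiruv/ → kuiveobemiruv.
Rule 3 (intervocalic voicing): no segment meets the environment; /kuiveobemiruv/ is unchanged.

kuiveobemiruv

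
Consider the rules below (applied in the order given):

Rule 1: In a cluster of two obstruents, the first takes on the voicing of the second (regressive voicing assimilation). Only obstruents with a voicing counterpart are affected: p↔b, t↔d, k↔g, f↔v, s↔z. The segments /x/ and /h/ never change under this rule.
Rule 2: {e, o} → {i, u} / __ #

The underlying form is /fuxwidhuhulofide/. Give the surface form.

fuxwithuhulofidi

Rule 1 (regressive voicing assimilation): /d/ precedes the voiceless obstruent /h/, so it devoices to [t] by assimilation. /fuxwidhuhulofide/ → fuxwithuhulofide.
Rule 2 (final vowel raising): /e/ is a mid vowel in word-final position, so it raises to [i]. /fuxwithuhulofide/ → fuxwithuhulofidi.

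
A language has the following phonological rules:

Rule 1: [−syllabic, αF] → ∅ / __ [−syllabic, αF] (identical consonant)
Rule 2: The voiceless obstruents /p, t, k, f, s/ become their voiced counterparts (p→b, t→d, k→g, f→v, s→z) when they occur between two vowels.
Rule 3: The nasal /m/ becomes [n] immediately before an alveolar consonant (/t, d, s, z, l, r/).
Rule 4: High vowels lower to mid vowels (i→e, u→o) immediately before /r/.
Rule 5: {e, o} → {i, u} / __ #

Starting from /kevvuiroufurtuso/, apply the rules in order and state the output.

Rule 1 (degemination): /vv/ is a geminate; the first /v/ deletes. /kevvuiroufurtuso/ → kevuiroufurtuso.
Rule 2 (intervocalic voicing): /f/ is a voiceless obstruent between vowels /u/ and /u/, so it voices to [v]. /s/ is a voiceless obstruent between vowels /u/ and /o/, so it voices to [z]. /kevuiroufurtuso/ → kevuirouvurtuzo.
Rule 3 (nasal place assimilation): no segment meets the environment; /kevuirouvurtuzo/ is unchanged.
Rule 4 (pre-rhotic lowering): /i/ is a high vowel immediately before /r/, so it lowers to [e]. /u/ is a high vowel immediately before /r/, so it lowers to [o]. /kevuirouvurtuzo/ → kevuerouvortuzo.
Rule 5 (final vowel raising): /o/ is a mid vowel in word-final position, so it raises to [u]. /kevuerouvortuzo/ → kevuerouvortuzu.

kevuerouvortuzu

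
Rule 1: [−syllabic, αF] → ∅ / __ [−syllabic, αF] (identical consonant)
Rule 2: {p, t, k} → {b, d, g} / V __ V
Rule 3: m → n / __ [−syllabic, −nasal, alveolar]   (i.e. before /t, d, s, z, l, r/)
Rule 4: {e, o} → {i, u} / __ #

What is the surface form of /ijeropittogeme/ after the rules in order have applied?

Rule 1 (degemination): /tt/ is a geminate; the first /t/ deletes. /ijeropittogeme/ → ijeropitogeme.
Rule 2 (intervocalic voicing): /p/ is a voiceless stop between vowels /o/ and /i/, so it voices to [b]. /t/ is a voiceless stop between vowels /i/ and /o/, so it voices to [d]. /ijeropitogeme/ → ijerobidogeme.
Rule 3 (nasal place assimilation): no segment meets the environment; /ijerobidogeme/ is unchanged.
Rule 4 (final vowel raising): /e/ is a mid vowel in word-final position, so it raises to [i]. /ijerobidogeme/ → ijerobidogemi.

ijerobidogemi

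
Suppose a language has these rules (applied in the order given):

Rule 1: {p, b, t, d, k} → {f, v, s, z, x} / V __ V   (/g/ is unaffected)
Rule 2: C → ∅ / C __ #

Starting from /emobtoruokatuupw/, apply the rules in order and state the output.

Rule 1 (intervocalic spirantization): /k/ is a stop between vowels /o/ and /a/, so it spirantizes to the fricative [x]. /t/ is a stop between vowels /a/ and /u/, so it spirantizes to the fricative [s]. /emobtoruokatuupw/ → emobtoruoxasuupw.
Rule 2 (final cluster simplification): /w/ is the second consonant of a word-final cluster /pw/, so it deletes. /emobtoruoxasuupw/ → emobtoruoxasuup.

emobtoruoxasuup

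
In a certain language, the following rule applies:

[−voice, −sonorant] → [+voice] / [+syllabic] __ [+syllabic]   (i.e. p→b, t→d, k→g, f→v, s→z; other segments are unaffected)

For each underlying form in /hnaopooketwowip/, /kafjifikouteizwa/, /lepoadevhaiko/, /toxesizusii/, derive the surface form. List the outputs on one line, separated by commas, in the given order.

/hnaopooketwowip/: /p/ is a voiceless obstruent between vowels /o/ and /o/, so it voices to [b]. /k/ is a voiceless obstruent between vowels /o/ and /e/, so it voices to [g]. → [hnaoboogetwowip].
/kafjifikouteizwa/: /f/ is a voiceless obstruent between vowels /i/ and /i/, so it voices to [v]. /k/ is a voiceless obstruent between vowels /i/ and /o/, so it voices to [g]. /t/ is a voiceless obstruent between vowels /u/ and /e/, so it voices to [d]. → [kafjivigoudeizwa].
/lepoadevhaiko/: /p/ is a voiceless obstruent between vowels /e/ and /o/, so it voices to [b]. /k/ is a voiceless obstruent between vowels /i/ and /o/, so it voices to [g]. → [leboadevhaigo].
/toxesizusii/: /s/ is a voiceless obstruent between vowels /e/ and /i/, so it voices to [z]. /s/ is a voiceless obstruent between vowels /u/ and /i/, so it voices to [z]. → [toxezizuzii].

hnaoboogetwowip, kafjivigoudeizwa, leboadevhaigo, toxezizuzii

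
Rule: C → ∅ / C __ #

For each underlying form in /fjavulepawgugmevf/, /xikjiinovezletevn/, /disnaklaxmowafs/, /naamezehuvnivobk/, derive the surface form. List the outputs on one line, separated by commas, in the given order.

/fjavulepawgugmevf/: /f/ is the second consonant of a word-final cluster /vf/, so it deletes. → [fjavulepawgugmev].
/xikjiinovezletevn/: /n/ is the second consonant of a word-final cluster /vn/, so it deletes. → [xikjiinovezletev].
/disnaklaxmowafs/: /s/ is the second consonant of a word-final cluster /fs/, so it deletes. → [disnaklaxmowaf].
/naamezehuvnivobk/: /k/ is the second consonant of a word-final cluster /bk/, so it deletes. → [naamezehuvnivob].

fjavulepawgugmev, xikjiinovezletev, disnaklaxmowaf, naamezehuvnivob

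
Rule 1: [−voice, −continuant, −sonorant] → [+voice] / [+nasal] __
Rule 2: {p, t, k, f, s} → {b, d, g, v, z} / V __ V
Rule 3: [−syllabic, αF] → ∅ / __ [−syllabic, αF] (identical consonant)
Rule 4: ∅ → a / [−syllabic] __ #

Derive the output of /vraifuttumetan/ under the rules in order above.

Rule 1 (post-nasal voicing): no segment meets the environment; /vraifuttumetan/ is unchanged.
Rule 2 (intervocalic voicing): /f/ is a voiceless obstruent between vowels /i/ and /u/, so it voices to [v]. /t/ is a voiceless obstruent between vowels /e/ and /a/, so it voices to [d]. /vraifuttumetan/ → vraivuttumedan.
Rule 3 (degemination): /tt/ is a geminate; the first /t/ deletes. /vraivuttumedan/ → vraivutumedan.
Rule 4 (final a-epenthesis): the form ends in the consonant /n/, so [a] is inserted word-finally. /vraivutumedan/ → vraivutumedana.

vraivutumedana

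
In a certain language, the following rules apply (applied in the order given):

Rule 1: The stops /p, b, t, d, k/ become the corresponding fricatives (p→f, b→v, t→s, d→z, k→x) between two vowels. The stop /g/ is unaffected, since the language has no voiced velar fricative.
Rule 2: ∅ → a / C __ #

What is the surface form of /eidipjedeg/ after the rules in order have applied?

eizipjezega

Rule 1 (intervocalic spirantization): /d/ is a stop between vowels /i/ and /i/, so it spirantizes to the fricative [z]. /d/ is a stop between vowels /e/ and /e/, so it spirantizes to the fricative [z]. /eidipjedeg/ → eizipjezeg.
Rule 2 (final a-epenthesis): the form ends in the consonant /g/, so [a] is inserted word-finally. /eizipjezeg/ → eizipjezega.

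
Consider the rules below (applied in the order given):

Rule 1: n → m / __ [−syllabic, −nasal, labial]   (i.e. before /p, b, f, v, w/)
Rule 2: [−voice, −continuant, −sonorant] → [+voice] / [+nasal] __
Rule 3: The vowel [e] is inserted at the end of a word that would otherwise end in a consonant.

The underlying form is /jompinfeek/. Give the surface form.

Rule 1 (nasal place assimilation): /n/ precedes the labial consonant /f/, so it assimilates in place to [m]. /jompinfeek/ → jompimfeek.
Rule 2 (post-nasal voicing): /p/ is a voiceless stop immediately after the nasal /m/, so it voices to [b]. /jompimfeek/ → jombimfeek.
Rule 3 (final e-epenthesis): the form ends in the consonant /k/, so [e] is inserted word-finally. /jombimfeek/ → jombimfeeke.

jombimfeeke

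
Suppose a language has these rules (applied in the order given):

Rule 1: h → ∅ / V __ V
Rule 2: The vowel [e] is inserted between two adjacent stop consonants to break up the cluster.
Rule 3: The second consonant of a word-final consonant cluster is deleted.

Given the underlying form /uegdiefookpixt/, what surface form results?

Rule 1 (intervocalic h-deletion): no segment meets the environment; /uegdiefookpixt/ is unchanged.
Rule 2 (stop-cluster e-epenthesis): /g/ and /d/ form a stop–stop cluster, so [e] is inserted between them. /k/ and /p/ form a stop–stop cluster, so [e] is inserted between them. /uegdiefookpixt/ → uegediefookepixt.
Rule 3 (final cluster simplification): /t/ is the second consonant of a word-final cluster /xt/, so it deletes. /uegediefookepixt/ → uegediefookepix.

uegediefookepix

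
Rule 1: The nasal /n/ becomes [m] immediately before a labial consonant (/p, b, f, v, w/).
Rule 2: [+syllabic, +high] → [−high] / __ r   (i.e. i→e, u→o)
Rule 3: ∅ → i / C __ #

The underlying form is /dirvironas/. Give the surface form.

derveronasi

Rule 1 (nasal place assimilation): no segment meets the environment; /dirvironas/ is unchanged.
Rule 2 (pre-rhotic lowering): /i/ is a high vowel immediately before /r/, so it lowers to [e]. /i/ is a high vowel immediately before /r/, so it lowers to [e]. /dirvironas/ → derveronas.
Rule 3 (final i-epenthesis): the form ends in the consonant /s/, so [i] is inserted word-finally. /derveronas/ → derveronasi.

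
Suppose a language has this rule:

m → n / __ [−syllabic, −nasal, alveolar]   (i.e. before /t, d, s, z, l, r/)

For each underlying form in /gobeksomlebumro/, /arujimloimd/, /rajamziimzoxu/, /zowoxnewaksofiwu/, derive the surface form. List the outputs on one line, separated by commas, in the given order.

gobeksonlebunro, arujinloind, rajanziinzoxu, zowoxnewaksofiwu

/gobeksomlebumro/: /m/ precedes the alveolar consonant /l/, so it assimilates in place to [n]. /m/ precedes the alveolar consonant /r/, so it assimilates in place to [n]. → [gobeksonlebunro].
/arujimloimd/: /m/ precedes the alveolar consonant /l/, so it assimilates in place to [n]. /m/ precedes the alveolar consonant /d/, so it assimilates in place to [n]. → [arujinloind].
/rajamziimzoxu/: /m/ precedes the alveolar consonant /z/, so it assimilates in place to [n]. /m/ precedes the alveolar consonant /z/, so it assimilates in place to [n]. → [rajanziinzoxu].
/zowoxnewaksofiwu/: the rule's environment is not met; surfaces unchanged as [zowoxnewaksofiwu].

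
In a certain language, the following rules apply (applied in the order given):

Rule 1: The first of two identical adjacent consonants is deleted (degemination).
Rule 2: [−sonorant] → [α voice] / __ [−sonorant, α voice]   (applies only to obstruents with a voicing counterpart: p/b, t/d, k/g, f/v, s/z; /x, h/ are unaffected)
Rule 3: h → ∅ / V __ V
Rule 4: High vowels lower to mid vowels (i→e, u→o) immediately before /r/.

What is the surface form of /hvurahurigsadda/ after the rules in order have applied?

hvoraoriksada

Rule 1 (degemination): /dd/ is a geminate; the first /d/ deletes. /hvurahurigsadda/ → hvurahurigsada.
Rule 2 (regressive voicing assimilation): /g/ precedes the voiceless obstruent /s/, so it devoices to [k] by assimilation. /hvurahurigsada/ → hvurahuriksada.
Rule 3 (intervocalic h-deletion): /h/ occurs between vowels /a/ and /u/, so it deletes. /hvurahuriksada/ → hvurauriksada.
Rule 4 (pre-rhotic lowering): /u/ is a high vowel immediately before /r/, so it lowers to [o]. /u/ is a high vowel immediately before /r/, so it lowers to [o]. /hvurauriksada/ → hvoraoriksada.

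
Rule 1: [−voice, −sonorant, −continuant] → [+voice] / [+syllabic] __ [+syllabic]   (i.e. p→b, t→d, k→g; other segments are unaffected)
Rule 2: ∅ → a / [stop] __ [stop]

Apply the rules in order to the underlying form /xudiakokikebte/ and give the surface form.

Rule 1 (intervocalic voicing): /k/ is a voiceless stop between vowels /a/ and /o/, so it voices to [g]. /k/ is a voiceless stop between vowels /o/ and /i/, so it voices to [g]. /k/ is a voiceless stop between vowels /i/ and /e/, so it voices to [g]. /xudiakokikebte/ → xudiagogigebte.
Rule 2 (stop-cluster a-epenthesis): /b/ and /t/ form a stop–stop cluster, so [a] is inserted between them. /xudiagogigebte/ → xudiagogigebate.

xudiagogigebate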